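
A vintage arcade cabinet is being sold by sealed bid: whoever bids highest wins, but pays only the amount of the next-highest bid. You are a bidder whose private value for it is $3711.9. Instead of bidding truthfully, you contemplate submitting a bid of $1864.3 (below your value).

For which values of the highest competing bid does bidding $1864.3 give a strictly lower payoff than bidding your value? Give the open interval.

($1864.3, $3711.9)

If the competing bid is below $1864.3, both bids win at the same price — no difference.
If it is above $3711.9, both bids lose — no difference.
If it lies strictly between $1864.3 and $3711.9, bidding your value wins at a price below your value (positive payoff) while bidding $1864.3 loses (payoff 0).
So the deviation strictly hurts on the open interval ($1864.3, $3711.9).
In a second-price auction your bid sets only whether you win, not what you pay, so bidding your true value is weakly dominant.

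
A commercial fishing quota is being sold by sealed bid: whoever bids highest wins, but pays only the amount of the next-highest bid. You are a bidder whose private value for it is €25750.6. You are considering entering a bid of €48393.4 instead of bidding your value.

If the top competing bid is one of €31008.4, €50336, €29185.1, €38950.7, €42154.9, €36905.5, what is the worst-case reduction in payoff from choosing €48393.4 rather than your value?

€16404.3

€31008.4: truthful gives €0, deviation gives −€5257.8 → loss €5257.8.
€50336: same outcome either way → loss €0.
€29185.1: truthful gives €0, deviation gives −€3434.5 → loss €3434.5.
€38950.7: truthful gives €0, deviation gives −€13200.1 → loss €13200.1.
€42154.9: truthful gives €0, deviation gives −€16404.3 → loss €16404.3.
€36905.5: truthful gives €0, deviation gives −€11154.9 → loss €11154.9.
Maximum loss: €16404.3.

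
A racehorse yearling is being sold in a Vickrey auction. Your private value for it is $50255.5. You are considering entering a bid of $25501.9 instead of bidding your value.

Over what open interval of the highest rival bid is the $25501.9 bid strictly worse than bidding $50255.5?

($25501.9, $50255.5)

If the competing bid is below $25501.9, both bids win at the same price — no difference.
If it is above $50255.5, both bids lose — no difference.
If it lies strictly between $25501.9 and $50255.5, bidding your value wins at a price below your value (positive payoff) while bidding $25501.9 loses (payoff 0).
So the deviation strictly hurts on the open interval ($25501.9, $50255.5).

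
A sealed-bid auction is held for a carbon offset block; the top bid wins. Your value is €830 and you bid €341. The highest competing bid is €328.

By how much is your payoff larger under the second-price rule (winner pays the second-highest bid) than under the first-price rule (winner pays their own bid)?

You have the highest bid, so you win under either rule.
Second-price: pay €328 → payoff €502.
First-price: pay your own bid €341 → payoff €489.
Difference = €502 − (€489) = €13.

€13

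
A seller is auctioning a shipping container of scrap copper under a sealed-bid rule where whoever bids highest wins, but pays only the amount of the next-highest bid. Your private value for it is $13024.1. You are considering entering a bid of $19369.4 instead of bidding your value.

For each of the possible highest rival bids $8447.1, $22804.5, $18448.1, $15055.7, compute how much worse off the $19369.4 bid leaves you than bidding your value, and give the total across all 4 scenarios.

$7455.6

The deviation costs you only when the competing bid falls strictly between $13024.1 and $19369.4; elsewhere both bids give the same outcome.
$8447.1: outcomes coincide → loss $0.
$22804.5: outcomes coincide → loss $0.
$18448.1: truthful payoff $0, deviation payoff −$5424 → loss $5424.
$15055.7: truthful payoff $0, deviation payoff −$2031.6 → loss $2031.6.
Total loss = $5424 + $2031.6 = $7455.6.
Because the price is fixed by the runner-up's bid, deviating from your value can only change a good outcome into a bad one — never the reverse.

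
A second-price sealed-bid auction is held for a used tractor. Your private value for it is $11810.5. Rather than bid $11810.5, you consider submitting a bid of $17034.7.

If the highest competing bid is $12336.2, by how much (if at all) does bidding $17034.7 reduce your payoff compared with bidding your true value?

$525.7

Bidding your value $11810.5: you lose (since $11810.5 < $12336.2). Payoff $0.
Bidding $17034.7: you win and pay $12336.2. Payoff $11810.5 − $12336.2 = −$525.7.
The competing bid $12336.2 lies between your value and your inflated bid, so overbidding wins an item priced above your value.
Loss from deviating = $0 − (−$525.7) = $525.7.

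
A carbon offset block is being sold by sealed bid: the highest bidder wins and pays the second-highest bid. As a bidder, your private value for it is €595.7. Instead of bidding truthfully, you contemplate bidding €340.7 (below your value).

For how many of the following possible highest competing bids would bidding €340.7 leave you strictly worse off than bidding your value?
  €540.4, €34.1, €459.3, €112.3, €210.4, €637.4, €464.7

3

The deviation hurts exactly when the highest competing bid lies strictly between €340.7 and €595.7 — underbidding then forfeits a profitable win.
€540.4: inside the interval → strictly worse (loss €55.3).
€34.1: below both → same outcome either way.
€459.3: inside the interval → strictly worse (loss €136.4).
€112.3: below both → same outcome either way.
€210.4: below both → same outcome either way.
€637.4: above both → same outcome either way.
€464.7: inside the interval → strictly worse (loss €131).
Count: 3.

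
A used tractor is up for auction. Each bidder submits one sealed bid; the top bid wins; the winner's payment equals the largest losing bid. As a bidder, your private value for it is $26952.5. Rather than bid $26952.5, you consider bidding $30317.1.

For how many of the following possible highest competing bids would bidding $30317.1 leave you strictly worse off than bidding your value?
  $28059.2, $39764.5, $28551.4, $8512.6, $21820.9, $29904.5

3

The deviation hurts exactly when the highest competing bid lies strictly between $26952.5 and $30317.1 — overbidding then wins at a price above your value.
$28059.2: inside the interval → strictly worse (loss $1106.7).
$39764.5: above both → same outcome either way.
$28551.4: inside the interval → strictly worse (loss $1598.9).
$8512.6: below both → same outcome either way.
$21820.9: below both → same outcome either way.
$29904.5: inside the interval → strictly worse (loss $2952).
Count: 3.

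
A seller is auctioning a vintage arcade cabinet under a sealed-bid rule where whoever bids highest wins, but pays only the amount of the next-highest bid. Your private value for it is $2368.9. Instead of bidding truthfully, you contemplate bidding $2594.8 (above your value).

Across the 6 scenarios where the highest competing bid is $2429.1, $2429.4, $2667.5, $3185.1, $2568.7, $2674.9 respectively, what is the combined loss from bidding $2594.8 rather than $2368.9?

$320.5

The deviation costs you only when the competing bid falls strictly between $2368.9 and $2594.8; elsewhere both bids give the same outcome.
$2429.1: truthful payoff $0, deviation payoff −$60.2 → loss $60.2.
$2429.4: truthful payoff $0, deviation payoff −$60.5 → loss $60.5.
$2667.5: outcomes coincide → loss $0.
$3185.1: outcomes coincide → loss $0.
$2568.7: truthful payoff $0, deviation payoff −$199.8 → loss $199.8.
$2674.9: outcomes coincide → loss $0.
Total loss = $60.2 + $60.5 + $199.8 = $320.5.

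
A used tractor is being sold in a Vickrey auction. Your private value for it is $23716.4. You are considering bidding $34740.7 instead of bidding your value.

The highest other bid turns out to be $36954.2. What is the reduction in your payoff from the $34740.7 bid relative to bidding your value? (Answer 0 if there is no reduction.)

Bidding your value $23716.4: you lose (since $23716.4 < $36954.2). Payoff $0.
Bidding $34740.7: you lose. Payoff $0.
Difference = $0 − $0 = $0; both bids lead to the same outcome because the competing bid is above both your value and your alternative bid.

$0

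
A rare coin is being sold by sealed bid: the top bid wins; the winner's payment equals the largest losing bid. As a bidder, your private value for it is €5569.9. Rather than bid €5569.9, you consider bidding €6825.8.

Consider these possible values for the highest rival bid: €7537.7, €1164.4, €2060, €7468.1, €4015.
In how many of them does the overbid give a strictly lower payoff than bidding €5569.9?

The deviation hurts exactly when the highest competing bid lies strictly between €5569.9 and €6825.8 — overbidding then wins at a price above your value.
€7537.7: above both → same outcome either way.
€1164.4: below both → same outcome either way.
€2060: below both → same outcome either way.
€7468.1: above both → same outcome either way.
€4015: below both → same outcome either way.
Count: 0.

0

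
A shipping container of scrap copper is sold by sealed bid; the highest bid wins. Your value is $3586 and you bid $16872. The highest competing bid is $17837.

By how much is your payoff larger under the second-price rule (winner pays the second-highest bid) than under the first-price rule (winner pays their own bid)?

$0

Your bid $16872 is below $17837, so you lose under either rule.
Payoff is $0 in both cases; difference = $0.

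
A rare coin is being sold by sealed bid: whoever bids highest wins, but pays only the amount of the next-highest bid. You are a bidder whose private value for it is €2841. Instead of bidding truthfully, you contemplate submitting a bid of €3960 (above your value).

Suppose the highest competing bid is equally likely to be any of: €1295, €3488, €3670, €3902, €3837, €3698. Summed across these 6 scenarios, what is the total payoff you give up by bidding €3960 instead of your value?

The deviation costs you only when the competing bid falls strictly between €2841 and €3960; elsewhere both bids give the same outcome.
€1295: outcomes coincide → loss €0.
€3488: truthful payoff €0, deviation payoff −€647 → loss €647.
€3670: truthful payoff €0, deviation payoff −€829 → loss €829.
€3902: truthful payoff €0, deviation payoff −€1061 → loss €1061.
€3837: truthful payoff €0, deviation payoff −€996 → loss €996.
€3698: truthful payoff €0, deviation payoff −€857 → loss €857.
Total loss = €647 + €829 + €1061 + €996 + €857 = €4390.
Truthful bidding weakly dominates here: raising your bid can only win items priced above your value, and lowering it can only forfeit items priced below.

€4390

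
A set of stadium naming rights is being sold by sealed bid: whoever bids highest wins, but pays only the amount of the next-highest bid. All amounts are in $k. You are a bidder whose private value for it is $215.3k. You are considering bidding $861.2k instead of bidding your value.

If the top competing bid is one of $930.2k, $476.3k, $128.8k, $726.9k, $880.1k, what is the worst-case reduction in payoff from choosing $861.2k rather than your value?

$930.2k: same outcome either way → loss $0k.
$476.3k: truthful gives $0k, deviation gives −$261k → loss $261k.
$128.8k: same outcome either way → loss $0k.
$726.9k: truthful gives $0k, deviation gives −$511.6k → loss $511.6k.
$880.1k: same outcome either way → loss $0k.
Maximum loss: $511.6k.

$511.6k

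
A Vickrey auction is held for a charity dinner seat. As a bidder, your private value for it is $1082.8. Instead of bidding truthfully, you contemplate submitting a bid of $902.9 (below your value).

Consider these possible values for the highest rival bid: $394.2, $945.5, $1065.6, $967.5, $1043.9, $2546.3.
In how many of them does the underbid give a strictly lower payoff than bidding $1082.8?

4

The deviation hurts exactly when the highest competing bid lies strictly between $902.9 and $1082.8 — underbidding then forfeits a profitable win.
$394.2: below both → same outcome either way.
$945.5: inside the interval → strictly worse (loss $137.3).
$1065.6: inside the interval → strictly worse (loss $17.2).
$967.5: inside the interval → strictly worse (loss $115.3).
$1043.9: inside the interval → strictly worse (loss $38.9).
$2546.3: above both → same outcome either way.
Count: 4.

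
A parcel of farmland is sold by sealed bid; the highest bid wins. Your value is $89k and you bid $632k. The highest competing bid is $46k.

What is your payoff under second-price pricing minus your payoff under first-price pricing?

$586k

You have the highest bid, so you win under either rule.
Second-price: pay $46k → payoff $43k.
First-price: pay your own bid $632k → payoff −$543k.
Difference = $43k − (−$543k) = $586k.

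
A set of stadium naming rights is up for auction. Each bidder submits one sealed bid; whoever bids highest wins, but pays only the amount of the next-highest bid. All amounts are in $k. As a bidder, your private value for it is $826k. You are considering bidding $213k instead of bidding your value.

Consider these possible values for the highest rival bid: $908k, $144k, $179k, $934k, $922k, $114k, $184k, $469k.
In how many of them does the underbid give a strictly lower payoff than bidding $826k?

1

The deviation hurts exactly when the highest competing bid lies strictly between $213k and $826k — underbidding then forfeits a profitable win.
$908k: above both → same outcome either way.
$144k: below both → same outcome either way.
$179k: below both → same outcome either way.
$934k: above both → same outcome either way.
$922k: above both → same outcome either way.
$114k: below both → same outcome either way.
$184k: below both → same outcome either way.
$469k: inside the interval → strictly worse (loss $357k).
Count: 1.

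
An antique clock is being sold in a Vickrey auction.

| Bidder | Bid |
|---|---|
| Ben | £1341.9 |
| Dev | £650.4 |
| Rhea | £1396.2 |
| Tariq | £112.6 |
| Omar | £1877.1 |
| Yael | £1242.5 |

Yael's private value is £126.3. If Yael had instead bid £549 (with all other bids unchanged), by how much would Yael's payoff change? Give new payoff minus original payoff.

The highest bid among the other bidders is £1877.1; Yael's bid doesn't change that.
Original bid £1242.5: Yael is not highest (top rival bid is £1877.1); payoff £0.
Alternative bid £549: Yael is not highest (top rival bid is £1877.1); payoff £0.
Change in payoff = £0 − (£0) = £0.

£0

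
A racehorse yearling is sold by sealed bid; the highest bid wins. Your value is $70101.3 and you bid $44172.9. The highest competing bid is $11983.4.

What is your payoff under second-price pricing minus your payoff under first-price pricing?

You have the highest bid, so you win under either rule.
Second-price: pay $11983.4 → payoff $58117.9.
First-price: pay your own bid $44172.9 → payoff $25928.4.
Difference = $58117.9 − ($25928.4) = $32189.5.

$32189.5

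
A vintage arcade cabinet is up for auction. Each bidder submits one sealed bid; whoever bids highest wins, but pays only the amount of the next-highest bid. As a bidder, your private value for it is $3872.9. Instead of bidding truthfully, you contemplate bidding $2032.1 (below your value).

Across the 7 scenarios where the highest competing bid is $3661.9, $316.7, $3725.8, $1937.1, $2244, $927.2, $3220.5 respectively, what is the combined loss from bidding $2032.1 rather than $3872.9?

The deviation costs you only when the competing bid falls strictly between $2032.1 and $3872.9; elsewhere both bids give the same outcome.
$3661.9: truthful payoff $211, deviation payoff $0 → loss $211.
$316.7: outcomes coincide → loss $0.
$3725.8: truthful payoff $147.1, deviation payoff $0 → loss $147.1.
$1937.1: outcomes coincide → loss $0.
$2244: truthful payoff $1628.9, deviation payoff $0 → loss $1628.9.
$927.2: outcomes coincide → loss $0.
$3220.5: truthful payoff $652.4, deviation payoff $0 → loss $652.4.
Total loss = $211 + $147.1 + $1628.9 + $652.4 = $2639.4.

$2639.4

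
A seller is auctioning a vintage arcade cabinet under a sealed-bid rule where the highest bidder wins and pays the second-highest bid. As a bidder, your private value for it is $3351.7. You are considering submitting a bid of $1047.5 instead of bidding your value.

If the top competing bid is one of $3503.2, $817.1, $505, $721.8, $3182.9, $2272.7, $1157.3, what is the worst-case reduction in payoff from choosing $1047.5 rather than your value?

$2194.4

$3503.2: same outcome either way → loss $0.
$817.1: same outcome either way → loss $0.
$505: same outcome either way → loss $0.
$721.8: same outcome either way → loss $0.
$3182.9: truthful gives $168.8, deviation gives $0 → loss $168.8.
$2272.7: truthful gives $1079, deviation gives $0 → loss $1079.
$1157.3: truthful gives $2194.4, deviation gives $0 → loss $2194.4.
Maximum loss: $2194.4.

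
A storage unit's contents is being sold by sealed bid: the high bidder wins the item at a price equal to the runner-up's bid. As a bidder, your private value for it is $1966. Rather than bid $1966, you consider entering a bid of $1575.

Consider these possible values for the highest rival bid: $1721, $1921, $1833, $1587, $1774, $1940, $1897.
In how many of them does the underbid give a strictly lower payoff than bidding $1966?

The deviation hurts exactly when the highest competing bid lies strictly between $1575 and $1966 — underbidding then forfeits a profitable win.
$1721: inside the interval → strictly worse (loss $245).
$1921: inside the interval → strictly worse (loss $45).
$1833: inside the interval → strictly worse (loss $133).
$1587: inside the interval → strictly worse (loss $379).
$1774: inside the interval → strictly worse (loss $192).
$1940: inside the interval → strictly worse (loss $26).
$1897: inside the interval → strictly worse (loss $69).
Count: 7.

7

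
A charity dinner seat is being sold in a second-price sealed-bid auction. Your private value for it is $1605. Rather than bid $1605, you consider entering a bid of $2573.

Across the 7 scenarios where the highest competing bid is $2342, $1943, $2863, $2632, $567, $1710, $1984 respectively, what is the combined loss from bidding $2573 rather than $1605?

$1559

The deviation costs you only when the competing bid falls strictly between $1605 and $2573; elsewhere both bids give the same outcome.
$2342: truthful payoff $0, deviation payoff −$737 → loss $737.
$1943: truthful payoff $0, deviation payoff −$338 → loss $338.
$2863: outcomes coincide → loss $0.
$2632: outcomes coincide → loss $0.
$567: outcomes coincide → loss $0.
$1710: truthful payoff $0, deviation payoff −$105 → loss $105.
$1984: truthful payoff $0, deviation payoff −$379 → loss $379.
Total loss = $737 + $338 + $105 + $379 = $1559.
Because the price is fixed by the runner-up's bid, deviating from your value can only change a good outcome into a bad one — never the reverse.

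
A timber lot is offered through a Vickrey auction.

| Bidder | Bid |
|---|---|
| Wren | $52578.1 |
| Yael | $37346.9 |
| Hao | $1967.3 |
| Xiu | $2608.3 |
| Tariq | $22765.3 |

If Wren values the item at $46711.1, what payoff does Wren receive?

Highest bid: Wren at $52578.1, so Wren wins.
Second-highest bid: Yael at $37346.9 — that is the price the winner pays.
Wren's payoff = value − price = $46711.1 − $37346.9 = $9364.2.

$9364.2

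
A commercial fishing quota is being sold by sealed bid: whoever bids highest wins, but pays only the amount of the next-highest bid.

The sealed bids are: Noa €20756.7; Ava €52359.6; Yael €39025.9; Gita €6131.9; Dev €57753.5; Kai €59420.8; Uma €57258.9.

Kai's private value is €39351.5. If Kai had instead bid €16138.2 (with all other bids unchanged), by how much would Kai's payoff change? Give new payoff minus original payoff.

€18402

The highest bid among the other bidders is €57753.5; Kai's bid doesn't change that.
Original bid €59420.8: Kai is highest, pays the top rival bid €57753.5; payoff €39351.5 − €57753.5 = −€18402.
Alternative bid €16138.2: Kai is not highest (top rival bid is €57753.5); payoff €0.
Change in payoff = €0 − (−€18402) = €18402.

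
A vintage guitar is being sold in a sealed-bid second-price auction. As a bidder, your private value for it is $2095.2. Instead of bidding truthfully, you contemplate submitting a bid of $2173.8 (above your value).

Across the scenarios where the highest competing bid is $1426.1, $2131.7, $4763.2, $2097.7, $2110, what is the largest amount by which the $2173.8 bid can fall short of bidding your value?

$36.5

$1426.1: same outcome either way → loss $0.
$2131.7: truthful gives $0, deviation gives −$36.5 → loss $36.5.
$4763.2: same outcome either way → loss $0.
$2097.7: truthful gives $0, deviation gives −$2.5 → loss $2.5.
$2110: truthful gives $0, deviation gives −$14.8 → loss $14.8.
Maximum loss: $36.5.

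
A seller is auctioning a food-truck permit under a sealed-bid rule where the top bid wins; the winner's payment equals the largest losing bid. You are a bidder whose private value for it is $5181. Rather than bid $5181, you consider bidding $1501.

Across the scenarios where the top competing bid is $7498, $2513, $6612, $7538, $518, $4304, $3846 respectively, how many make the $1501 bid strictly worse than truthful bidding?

3

The deviation hurts exactly when the highest competing bid lies strictly between $1501 and $5181 — underbidding then forfeits a profitable win.
$7498: above both → same outcome either way.
$2513: inside the interval → strictly worse (loss $2668).
$6612: above both → same outcome either way.
$7538: above both → same outcome either way.
$518: below both → same outcome either way.
$4304: inside the interval → strictly worse (loss $877).
$3846: inside the interval → strictly worse (loss $1335).
Count: 3.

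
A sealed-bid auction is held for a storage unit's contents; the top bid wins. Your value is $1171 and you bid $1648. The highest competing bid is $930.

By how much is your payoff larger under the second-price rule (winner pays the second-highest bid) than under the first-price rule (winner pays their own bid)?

$718

You have the highest bid, so you win under either rule.
Second-price: pay $930 → payoff $241.
First-price: pay your own bid $1648 → payoff −$477.
Difference = $241 − (−$477) = $718.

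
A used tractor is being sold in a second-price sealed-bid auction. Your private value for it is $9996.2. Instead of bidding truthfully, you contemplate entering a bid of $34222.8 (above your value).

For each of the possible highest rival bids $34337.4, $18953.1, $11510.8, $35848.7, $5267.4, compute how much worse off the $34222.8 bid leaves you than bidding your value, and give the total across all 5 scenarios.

The deviation costs you only when the competing bid falls strictly between $9996.2 and $34222.8; elsewhere both bids give the same outcome.
$34337.4: outcomes coincide → loss $0.
$18953.1: truthful payoff $0, deviation payoff −$8956.9 → loss $8956.9.
$11510.8: truthful payoff $0, deviation payoff −$1514.6 → loss $1514.6.
$35848.7: outcomes coincide → loss $0.
$5267.4: outcomes coincide → loss $0.
Total loss = $8956.9 + $1514.6 = $10471.5.

$10471.5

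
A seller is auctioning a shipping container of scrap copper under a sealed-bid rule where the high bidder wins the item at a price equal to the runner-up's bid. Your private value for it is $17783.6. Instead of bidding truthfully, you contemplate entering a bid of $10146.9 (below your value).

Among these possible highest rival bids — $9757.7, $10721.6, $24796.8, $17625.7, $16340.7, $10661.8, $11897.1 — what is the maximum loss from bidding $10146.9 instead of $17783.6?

$7121.8

$9757.7: same outcome either way → loss $0.
$10721.6: truthful gives $7062, deviation gives $0 → loss $7062.
$24796.8: same outcome either way → loss $0.
$17625.7: truthful gives $157.9, deviation gives $0 → loss $157.9.
$16340.7: truthful gives $1442.9, deviation gives $0 → loss $1442.9.
$10661.8: truthful gives $7121.8, deviation gives $0 → loss $7121.8.
$11897.1: truthful gives $5886.5, deviation gives $0 → loss $5886.5.
Maximum loss: $7121.8.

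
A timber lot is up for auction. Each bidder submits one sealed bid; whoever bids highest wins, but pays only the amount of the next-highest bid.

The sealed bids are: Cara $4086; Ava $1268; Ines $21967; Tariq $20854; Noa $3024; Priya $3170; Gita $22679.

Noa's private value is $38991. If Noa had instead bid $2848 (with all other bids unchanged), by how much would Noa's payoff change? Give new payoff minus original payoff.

The highest bid among the other bidders is $22679; Noa's bid doesn't change that.
Original bid $3024: Noa is not highest (top rival bid is $22679); payoff $0.
Alternative bid $2848: Noa is not highest (top rival bid is $22679); payoff $0.
Change in payoff = $0 − ($0) = $0.

$0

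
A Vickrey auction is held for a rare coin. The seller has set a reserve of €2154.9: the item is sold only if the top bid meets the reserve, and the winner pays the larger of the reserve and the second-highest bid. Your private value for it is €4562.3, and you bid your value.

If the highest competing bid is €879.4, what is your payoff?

Your bid €4562.3 is the highest and exceeds the reserve.
Price = max(second-highest bid, reserve) = max(€879.4, €2154.9) = €2154.9.
Payoff = €4562.3 − €2154.9 = €2407.4.

€2407.4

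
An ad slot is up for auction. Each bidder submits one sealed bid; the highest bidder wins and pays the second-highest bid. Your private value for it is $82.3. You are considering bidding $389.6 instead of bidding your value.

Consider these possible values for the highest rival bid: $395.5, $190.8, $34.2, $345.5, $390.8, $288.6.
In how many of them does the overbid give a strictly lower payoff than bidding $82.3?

The deviation hurts exactly when the highest competing bid lies strictly between $82.3 and $389.6 — overbidding then wins at a price above your value.
$395.5: above both → same outcome either way.
$190.8: inside the interval → strictly worse (loss $108.5).
$34.2: below both → same outcome either way.
$345.5: inside the interval → strictly worse (loss $263.2).
$390.8: above both → same outcome either way.
$288.6: inside the interval → strictly worse (loss $206.3).
Count: 3.

3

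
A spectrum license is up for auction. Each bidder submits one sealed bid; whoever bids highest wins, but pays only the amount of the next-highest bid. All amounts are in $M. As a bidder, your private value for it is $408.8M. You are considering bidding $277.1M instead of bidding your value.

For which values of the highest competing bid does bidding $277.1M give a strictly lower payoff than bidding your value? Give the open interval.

If the competing bid is below $277.1M, both bids win at the same price — no difference.
If it is above $408.8M, both bids lose — no difference.
If it lies strictly between $277.1M and $408.8M, bidding your value wins at a price below your value (positive payoff) while bidding $277.1M loses (payoff 0).
So the deviation strictly hurts on the open interval ($277.1M, $408.8M).

($277.1M, $408.8M)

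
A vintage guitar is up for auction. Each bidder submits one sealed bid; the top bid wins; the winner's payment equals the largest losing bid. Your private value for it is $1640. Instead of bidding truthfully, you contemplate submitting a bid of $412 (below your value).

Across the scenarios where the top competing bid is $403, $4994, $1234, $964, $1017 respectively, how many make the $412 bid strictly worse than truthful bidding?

3

The deviation hurts exactly when the highest competing bid lies strictly between $412 and $1640 — underbidding then forfeits a profitable win.
$403: below both → same outcome either way.
$4994: above both → same outcome either way.
$1234: inside the interval → strictly worse (loss $406).
$964: inside the interval → strictly worse (loss $676).
$1017: inside the interval → strictly worse (loss $623).
Count: 3.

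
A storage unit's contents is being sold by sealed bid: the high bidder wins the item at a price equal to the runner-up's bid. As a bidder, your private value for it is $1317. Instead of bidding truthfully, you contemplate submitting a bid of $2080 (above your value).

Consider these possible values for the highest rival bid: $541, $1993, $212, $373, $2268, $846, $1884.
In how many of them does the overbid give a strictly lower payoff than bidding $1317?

The deviation hurts exactly when the highest competing bid lies strictly between $1317 and $2080 — overbidding then wins at a price above your value.
$541: below both → same outcome either way.
$1993: inside the interval → strictly worse (loss $676).
$212: below both → same outcome either way.
$373: below both → same outcome either way.
$2268: above both → same outcome either way.
$846: below both → same outcome either way.
$1884: inside the interval → strictly worse (loss $567).
Count: 2.

2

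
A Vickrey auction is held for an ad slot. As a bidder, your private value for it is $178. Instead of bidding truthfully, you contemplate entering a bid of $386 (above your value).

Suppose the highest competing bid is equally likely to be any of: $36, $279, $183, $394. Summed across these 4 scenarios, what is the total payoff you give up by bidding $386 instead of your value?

$106

The deviation costs you only when the competing bid falls strictly between $178 and $386; elsewhere both bids give the same outcome.
$36: outcomes coincide → loss $0.
$279: truthful payoff $0, deviation payoff −$101 → loss $101.
$183: truthful payoff $0, deviation payoff −$5 → loss $5.
$394: outcomes coincide → loss $0.
Total loss = $101 + $5 = $106.
Because the price is fixed by the runner-up's bid, deviating from your value can only change a good outcome into a bad one — never the reverse.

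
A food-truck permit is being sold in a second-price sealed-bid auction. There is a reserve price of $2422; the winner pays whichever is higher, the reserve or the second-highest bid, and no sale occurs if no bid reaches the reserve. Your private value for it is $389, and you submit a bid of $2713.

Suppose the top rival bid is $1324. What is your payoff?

−$2033

Your bid $2713 is the highest and exceeds the reserve.
Price = max(second-highest bid, reserve) = max($1324, $2422) = $2422.
Payoff = $389 − $2422 = −$2033.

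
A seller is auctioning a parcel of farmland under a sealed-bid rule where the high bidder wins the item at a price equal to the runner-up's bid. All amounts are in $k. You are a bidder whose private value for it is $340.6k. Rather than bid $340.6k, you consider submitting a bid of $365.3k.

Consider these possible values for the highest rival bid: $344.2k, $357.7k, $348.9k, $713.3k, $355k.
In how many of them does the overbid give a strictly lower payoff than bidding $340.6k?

4

The deviation hurts exactly when the highest competing bid lies strictly between $340.6k and $365.3k — overbidding then wins at a price above your value.
$344.2k: inside the interval → strictly worse (loss $3.6k).
$357.7k: inside the interval → strictly worse (loss $17.1k).
$348.9k: inside the interval → strictly worse (loss $8.3k).
$713.3k: above both → same outcome either way.
$355k: inside the interval → strictly worse (loss $14.4k).
Count: 4.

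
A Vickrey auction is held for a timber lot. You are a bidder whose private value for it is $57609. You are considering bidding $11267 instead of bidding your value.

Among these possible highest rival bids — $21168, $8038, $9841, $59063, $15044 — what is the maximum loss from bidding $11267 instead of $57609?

$42565

$21168: truthful gives $36441, deviation gives $0 → loss $36441.
$8038: same outcome either way → loss $0.
$9841: same outcome either way → loss $0.
$59063: same outcome either way → loss $0.
$15044: truthful gives $42565, deviation gives $0 → loss $42565.
Maximum loss: $42565.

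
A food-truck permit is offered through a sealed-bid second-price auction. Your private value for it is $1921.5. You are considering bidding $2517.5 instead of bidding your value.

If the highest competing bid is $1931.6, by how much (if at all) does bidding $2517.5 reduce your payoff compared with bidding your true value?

$10.1

Bidding your value $1921.5: you lose (since $1921.5 < $1931.6). Payoff $0.
Bidding $2517.5: you win and pay $1931.6. Payoff $1921.5 − $1931.6 = −$10.1.
The competing bid $1931.6 lies between your value and your inflated bid, so overbidding wins an item priced above your value.
Loss from deviating = $0 − (−$10.1) = $10.1.
Truthful bidding weakly dominates here: raising your bid can only win items priced above your value, and lowering it can only forfeit items priced below.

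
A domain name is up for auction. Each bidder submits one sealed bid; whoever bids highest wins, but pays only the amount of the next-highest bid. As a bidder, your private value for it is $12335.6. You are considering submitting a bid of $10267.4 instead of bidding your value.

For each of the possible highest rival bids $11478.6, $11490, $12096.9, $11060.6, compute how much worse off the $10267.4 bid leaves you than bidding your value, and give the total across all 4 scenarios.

The deviation costs you only when the competing bid falls strictly between $10267.4 and $12335.6; elsewhere both bids give the same outcome.
$11478.6: truthful payoff $857, deviation payoff $0 → loss $857.
$11490: truthful payoff $845.6, deviation payoff $0 → loss $845.6.
$12096.9: truthful payoff $238.7, deviation payoff $0 → loss $238.7.
$11060.6: truthful payoff $1275, deviation payoff $0 → loss $1275.
Total loss = $857 + $845.6 + $238.7 + $1275 = $3216.3.

$3216.3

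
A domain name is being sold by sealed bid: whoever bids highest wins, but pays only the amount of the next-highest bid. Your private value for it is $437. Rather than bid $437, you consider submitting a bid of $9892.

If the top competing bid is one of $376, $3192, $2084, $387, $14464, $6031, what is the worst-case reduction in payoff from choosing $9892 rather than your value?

$376: same outcome either way → loss $0.
$3192: truthful gives $0, deviation gives −$2755 → loss $2755.
$2084: truthful gives $0, deviation gives −$1647 → loss $1647.
$387: same outcome either way → loss $0.
$14464: same outcome either way → loss $0.
$6031: truthful gives $0, deviation gives −$5594 → loss $5594.
Maximum loss: $5594.

$5594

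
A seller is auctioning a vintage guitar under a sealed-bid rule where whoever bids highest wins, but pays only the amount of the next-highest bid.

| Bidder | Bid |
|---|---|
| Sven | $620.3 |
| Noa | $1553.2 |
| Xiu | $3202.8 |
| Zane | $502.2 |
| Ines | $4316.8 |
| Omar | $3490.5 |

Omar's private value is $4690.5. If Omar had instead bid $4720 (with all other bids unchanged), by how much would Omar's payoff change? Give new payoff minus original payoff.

The highest bid among the other bidders is $4316.8; Omar's bid doesn't change that.
Original bid $3490.5: Omar is not highest (top rival bid is $4316.8); payoff $0.
Alternative bid $4720: Omar is highest, pays the top rival bid $4316.8; payoff $4690.5 − $4316.8 = $373.7.
Change in payoff = $373.7 − ($0) = $373.7.

$373.7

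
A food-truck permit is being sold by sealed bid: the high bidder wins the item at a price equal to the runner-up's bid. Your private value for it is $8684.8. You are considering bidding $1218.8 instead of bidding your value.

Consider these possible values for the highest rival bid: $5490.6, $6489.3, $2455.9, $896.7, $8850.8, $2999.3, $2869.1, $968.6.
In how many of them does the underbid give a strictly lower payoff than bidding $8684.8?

5

The deviation hurts exactly when the highest competing bid lies strictly between $1218.8 and $8684.8 — underbidding then forfeits a profitable win.
$5490.6: inside the interval → strictly worse (loss $3194.2).
$6489.3: inside the interval → strictly worse (loss $2195.5).
$2455.9: inside the interval → strictly worse (loss $6228.9).
$896.7: below both → same outcome either way.
$8850.8: above both → same outcome either way.
$2999.3: inside the interval → strictly worse (loss $5685.5).
$2869.1: inside the interval → strictly worse (loss $5815.7).
$968.6: below both → same outcome either way.
Count: 5.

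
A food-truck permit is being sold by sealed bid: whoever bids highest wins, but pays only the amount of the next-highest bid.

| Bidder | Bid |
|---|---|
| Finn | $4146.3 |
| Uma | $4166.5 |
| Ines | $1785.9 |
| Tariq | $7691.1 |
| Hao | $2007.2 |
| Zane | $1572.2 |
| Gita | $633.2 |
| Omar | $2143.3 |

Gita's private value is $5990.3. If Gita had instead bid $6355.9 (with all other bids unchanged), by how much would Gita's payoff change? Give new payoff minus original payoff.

$0

The highest bid among the other bidders is $7691.1; Gita's bid doesn't change that.
Original bid $633.2: Gita is not highest (top rival bid is $7691.1); payoff $0.
Alternative bid $6355.9: Gita is not highest (top rival bid is $7691.1); payoff $0.
Change in payoff = $0 − ($0) = $0.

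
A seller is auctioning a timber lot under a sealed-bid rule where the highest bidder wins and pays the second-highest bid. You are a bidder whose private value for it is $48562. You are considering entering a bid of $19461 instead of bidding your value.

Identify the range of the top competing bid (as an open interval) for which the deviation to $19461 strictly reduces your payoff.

If the competing bid is below $19461, both bids win at the same price — no difference.
If it is above $48562, both bids lose — no difference.
If it lies strictly between $19461 and $48562, bidding your value wins at a price below your value (positive payoff) while bidding $19461 loses (payoff 0).
So the deviation strictly hurts on the open interval ($19461, $48562).

($19461, $48562)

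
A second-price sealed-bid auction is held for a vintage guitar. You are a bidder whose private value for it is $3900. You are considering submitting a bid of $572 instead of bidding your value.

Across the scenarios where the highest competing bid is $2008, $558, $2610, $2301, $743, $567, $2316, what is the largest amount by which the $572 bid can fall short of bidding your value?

$2008: truthful gives $1892, deviation gives $0 → loss $1892.
$558: same outcome either way → loss $0.
$2610: truthful gives $1290, deviation gives $0 → loss $1290.
$2301: truthful gives $1599, deviation gives $0 → loss $1599.
$743: truthful gives $3157, deviation gives $0 → loss $3157.
$567: same outcome either way → loss $0.
$2316: truthful gives $1584, deviation gives $0 → loss $1584.
Maximum loss: $3157.

$3157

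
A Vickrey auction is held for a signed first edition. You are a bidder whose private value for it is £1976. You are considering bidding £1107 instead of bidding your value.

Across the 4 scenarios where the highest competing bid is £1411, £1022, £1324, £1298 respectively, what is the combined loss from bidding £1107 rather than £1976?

The deviation costs you only when the competing bid falls strictly between £1107 and £1976; elsewhere both bids give the same outcome.
£1411: truthful payoff £565, deviation payoff £0 → loss £565.
£1022: outcomes coincide → loss £0.
£1324: truthful payoff £652, deviation payoff £0 → loss £652.
£1298: truthful payoff £678, deviation payoff £0 → loss £678.
Total loss = £565 + £652 + £678 = £1895.
In a second-price auction your bid sets only whether you win, not what you pay, so bidding your true value is weakly dominant.

£1895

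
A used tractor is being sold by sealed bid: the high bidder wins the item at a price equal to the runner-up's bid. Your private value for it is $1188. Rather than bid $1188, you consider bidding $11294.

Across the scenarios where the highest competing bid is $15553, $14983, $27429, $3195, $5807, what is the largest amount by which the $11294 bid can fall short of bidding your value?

$15553: same outcome either way → loss $0.
$14983: same outcome either way → loss $0.
$27429: same outcome either way → loss $0.
$3195: truthful gives $0, deviation gives −$2007 → loss $2007.
$5807: truthful gives $0, deviation gives −$4619 → loss $4619.
Maximum loss: $4619.

$4619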